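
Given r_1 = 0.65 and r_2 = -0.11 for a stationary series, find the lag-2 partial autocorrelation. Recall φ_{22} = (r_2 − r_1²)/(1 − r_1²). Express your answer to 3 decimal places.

-0.922

φ_{22} = (r_2 − r_1²) / (1 − r_1²)
r_1² = (0.65)² = 0.4225
Numerator = -0.11 − 0.4225 = -0.5325; denominator = 1 − 0.4225 = 0.5775
φ_{22} = -0.5325 / 0.5775 = -0.922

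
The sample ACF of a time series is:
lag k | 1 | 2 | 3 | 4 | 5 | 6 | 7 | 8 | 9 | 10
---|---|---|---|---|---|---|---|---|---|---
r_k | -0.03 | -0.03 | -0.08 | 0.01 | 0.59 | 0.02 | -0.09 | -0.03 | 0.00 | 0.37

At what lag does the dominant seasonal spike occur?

The largest autocorrelation is r_5 = 0.59, with a weaker echo at lag 10 (0.37); the remaining lags stay at or below 0.02.
The dominant spike at lag 5 indicates a seasonal period of 5.

5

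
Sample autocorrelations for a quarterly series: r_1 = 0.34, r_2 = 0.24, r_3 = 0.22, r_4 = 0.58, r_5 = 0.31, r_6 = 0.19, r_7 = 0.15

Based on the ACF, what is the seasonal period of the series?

4

The largest autocorrelation is r_4 = 0.58; the remaining lags stay at or below 0.34. The elevated value at lag 1 (0.34), dropping to 0.24 at lag 2, reflects decaying short-term dependence rather than seasonality.
The dominant spike at lag 4 indicates a seasonal period of 4.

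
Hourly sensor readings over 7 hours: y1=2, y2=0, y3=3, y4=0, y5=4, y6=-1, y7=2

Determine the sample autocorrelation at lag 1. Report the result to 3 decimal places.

-0.843

Mean ȳ = (2 + 0 + 3 + 0 + 4 − 1 + 2)/7 = 1.4286
Σ(y_t−ȳ)(y_{t+1}−ȳ) = (-0.8163) + (-2.2449) + (-2.2449) + (-3.6735) + (-6.2449) + (-1.3878) = -16.6122
Denominator Σ(y_t−ȳ)² = 19.7143
r_1 = -16.6122 / 19.7143 = -0.843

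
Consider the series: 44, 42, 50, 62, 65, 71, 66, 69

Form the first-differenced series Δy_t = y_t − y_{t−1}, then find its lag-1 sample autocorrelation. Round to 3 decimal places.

-0.047

First differences Δy: -2, 8, 12, 3, 6, -5, 3
Mean of differences = 3.5714
Numerator Σ(Δy_t−Δȳ)(Δy_{t+1}−Δȳ) = -9.4694
Denominator Σ(Δy_t−Δȳ)² = 201.7143
r_1(Δy) = -9.4694 / 201.7143 = -0.047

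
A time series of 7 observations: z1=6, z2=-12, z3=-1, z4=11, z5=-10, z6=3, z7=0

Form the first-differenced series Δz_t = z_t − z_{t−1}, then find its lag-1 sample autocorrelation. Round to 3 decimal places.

-0.512

First differences Δz: -18, 11, 12, -21, 13, -3
Mean of differences = -1.0000
Numerator Σ(Δz_t−Δz̄)(Δz_{t+1}−Δz̄) = -616.0000
Denominator Σ(Δz_t−Δz̄)² = 1202.0000
r_1(Δz) = -616.0000 / 1202.0000 = -0.512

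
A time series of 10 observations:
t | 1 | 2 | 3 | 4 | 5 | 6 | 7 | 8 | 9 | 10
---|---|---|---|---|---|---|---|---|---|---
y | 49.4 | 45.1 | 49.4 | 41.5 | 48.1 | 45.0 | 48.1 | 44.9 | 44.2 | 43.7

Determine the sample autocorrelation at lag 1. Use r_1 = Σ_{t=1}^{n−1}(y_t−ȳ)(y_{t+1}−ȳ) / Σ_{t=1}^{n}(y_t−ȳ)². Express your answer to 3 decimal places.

-0.492

Mean ȳ = (49.4 + 45.1 + 49.4 + 41.5 + 48.1 + 45.0 + 48.1 + 44.9 + 44.2 + 43.7)/10 = 45.9400
Numerator Σ_{t=1}^{9}(y_t−ȳ)(y_{t+1}−ȳ) = -31.3656
Denominator Σ(y_t−ȳ)² = 63.7040
r_1 = -31.3656 / 63.7040 = -0.492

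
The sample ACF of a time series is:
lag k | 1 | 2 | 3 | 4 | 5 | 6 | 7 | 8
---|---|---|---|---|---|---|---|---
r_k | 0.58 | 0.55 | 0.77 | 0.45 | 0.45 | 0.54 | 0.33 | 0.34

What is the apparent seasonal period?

3

The largest autocorrelation is r_3 = 0.77; the remaining lags stay at or below 0.58. The elevated value at lag 1 (0.58), dropping to 0.55 at lag 2, reflects decaying short-term dependence rather than seasonality.
The dominant spike at lag 3 indicates a seasonal period of 3.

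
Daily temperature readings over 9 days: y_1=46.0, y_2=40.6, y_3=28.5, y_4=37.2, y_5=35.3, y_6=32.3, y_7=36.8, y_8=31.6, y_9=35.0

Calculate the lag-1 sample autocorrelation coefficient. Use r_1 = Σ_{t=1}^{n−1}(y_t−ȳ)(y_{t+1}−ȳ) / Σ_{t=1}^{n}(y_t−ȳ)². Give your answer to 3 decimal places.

0.007

Mean ȳ = (46.0 + 40.6 + 28.5 + 37.2 + 35.3 + 32.3 + 36.8 + 31.6 + 35.0)/9 = 35.9222
Numerator Σ_{t=1}^{8}(y_t−ȳ)(y_{t+1}−ȳ) = 1.4095
Denominator Σ(y_t−ȳ)² = 213.9756
r_1 = 1.4095 / 213.9756 = 0.007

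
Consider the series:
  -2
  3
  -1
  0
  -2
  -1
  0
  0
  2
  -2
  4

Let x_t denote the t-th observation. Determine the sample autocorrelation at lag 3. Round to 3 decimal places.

-0.157

Mean x̄ = (-2 + 3 − 1 + 0 − 2 − 1 + 0 + 0 + 2 − 2 + 4)/11 = 0.0909
Numerator Σ_{t=1}^{8}(x_t−x̄)(x_{t+3}−x̄) = -6.7521
Denominator Σ(x_t−x̄)² = 42.9091
r_3 = -6.7521 / 42.9091 = -0.157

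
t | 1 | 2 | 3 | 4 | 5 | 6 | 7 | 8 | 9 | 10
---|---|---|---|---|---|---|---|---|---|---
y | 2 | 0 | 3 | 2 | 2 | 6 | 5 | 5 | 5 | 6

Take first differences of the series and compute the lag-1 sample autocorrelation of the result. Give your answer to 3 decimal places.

-0.510

First differences Δy: -2, 3, -1, 0, 4, -1, 0, 0, 1
Mean of differences = 0.4444
Numerator Σ(Δy_t−Δȳ)(Δy_{t+1}−Δȳ) = -15.4198
Denominator Σ(Δy_t−Δȳ)² = 30.2222
r_1(Δy) = -15.4198 / 30.2222 = -0.510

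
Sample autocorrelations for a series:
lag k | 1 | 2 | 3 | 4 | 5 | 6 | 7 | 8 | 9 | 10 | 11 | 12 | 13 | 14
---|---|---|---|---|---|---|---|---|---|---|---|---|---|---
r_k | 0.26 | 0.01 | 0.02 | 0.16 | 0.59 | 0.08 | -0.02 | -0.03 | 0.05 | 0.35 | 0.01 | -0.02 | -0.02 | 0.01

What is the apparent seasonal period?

5

The largest autocorrelation is r_5 = 0.59, with a weaker echo at lag 10 (0.35); the remaining lags stay at or below 0.26. The elevated value at lag 1 (0.26), dropping to 0.01 at lag 2, reflects decaying short-term dependence rather than seasonality.
The dominant spike at lag 5 indicates a seasonal period of 5.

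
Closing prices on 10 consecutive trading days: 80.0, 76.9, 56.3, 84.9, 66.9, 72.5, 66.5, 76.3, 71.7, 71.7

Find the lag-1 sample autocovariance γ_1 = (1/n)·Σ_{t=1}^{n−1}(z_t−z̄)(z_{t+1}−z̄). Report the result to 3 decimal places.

Mean z̄ = (80.0 + 76.9 + 56.3 + 84.9 + 66.9 + 72.5 + 66.5 + 76.3 + 71.7 + 71.7)/10 = 72.3700
Σ_{t=1}^{9}(z_t−z̄)(z_{t+1}−z̄) = -334.8569
γ_1 = -334.8569 / 10 = -33.486

-33.486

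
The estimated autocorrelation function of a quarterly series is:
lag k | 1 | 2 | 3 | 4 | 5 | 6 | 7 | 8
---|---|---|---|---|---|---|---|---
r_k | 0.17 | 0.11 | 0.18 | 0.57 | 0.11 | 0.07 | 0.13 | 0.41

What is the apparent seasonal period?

4

The largest autocorrelation is r_4 = 0.57, with a weaker echo at lag 8 (0.41); the remaining lags stay at or below 0.18.
The dominant spike at lag 4 indicates a seasonal period of 4.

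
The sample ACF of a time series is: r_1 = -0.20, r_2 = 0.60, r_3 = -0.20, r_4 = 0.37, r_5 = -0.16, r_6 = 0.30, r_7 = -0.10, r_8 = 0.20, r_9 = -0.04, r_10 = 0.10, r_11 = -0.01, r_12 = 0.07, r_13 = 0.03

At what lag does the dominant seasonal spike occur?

The largest autocorrelation is r_2 = 0.60, with weaker echoes at lags 4 (0.37), 6 (0.30) and 8 (0.20); the remaining lags stay at or below 0.10.
The dominant spike at lag 2 indicates a seasonal period of 2.

2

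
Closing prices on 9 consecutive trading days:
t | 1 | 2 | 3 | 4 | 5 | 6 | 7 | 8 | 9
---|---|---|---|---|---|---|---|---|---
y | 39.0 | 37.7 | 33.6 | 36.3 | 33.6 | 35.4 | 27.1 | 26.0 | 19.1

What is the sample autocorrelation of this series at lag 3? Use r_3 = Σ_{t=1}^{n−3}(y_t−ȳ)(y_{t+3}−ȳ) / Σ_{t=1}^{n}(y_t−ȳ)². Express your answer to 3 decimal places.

-0.086

Mean ȳ = (39.0 + 37.7 + 33.6 + 36.3 + 33.6 + 35.4 + 27.1 + 26.0 + 19.1)/9 = 31.9778
Numerator Σ_{t=1}^{6}(y_t−ȳ)(y_{t+3}−ȳ) = -29.6648
Denominator Σ(y_t−ȳ)² = 343.0756
r_3 = -29.6648 / 343.0756 = -0.086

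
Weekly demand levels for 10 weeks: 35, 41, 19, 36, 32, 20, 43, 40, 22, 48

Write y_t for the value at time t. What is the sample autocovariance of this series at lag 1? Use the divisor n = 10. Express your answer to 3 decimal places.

-42.376

Mean ȳ = (35 + 41 + 19 + 36 + 32 + 20 + 43 + 40 + 22 + 48)/10 = 33.6000
Σ_{t=1}^{9}(y_t−ȳ)(y_{t+1}−ȳ) = -423.7600
γ_1 = -423.7600 / 10 = -42.376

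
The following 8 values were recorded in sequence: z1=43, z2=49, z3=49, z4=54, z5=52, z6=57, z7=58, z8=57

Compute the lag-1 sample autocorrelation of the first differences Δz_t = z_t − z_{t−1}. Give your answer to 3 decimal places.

-0.594

First differences Δz: 6, 0, 5, -2, 5, 1, -1
Mean of differences = 2.0000
Numerator Σ(Δz_t−Δz̄)(Δz_{t+1}−Δz̄) = -38.0000
Denominator Σ(Δz_t−Δz̄)² = 64.0000
r_1(Δz) = -38.0000 / 64.0000 = -0.594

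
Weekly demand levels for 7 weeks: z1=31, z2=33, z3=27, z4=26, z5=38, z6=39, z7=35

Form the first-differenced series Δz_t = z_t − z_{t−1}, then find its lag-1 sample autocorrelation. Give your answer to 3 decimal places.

First differences Δz: 2, -6, -1, 12, 1, -4
Mean of differences = 0.6667
Numerator Σ(Δz_t−Δz̄)(Δz_{t+1}−Δz̄) = -14.4444
Denominator Σ(Δz_t−Δz̄)² = 199.3333
r_1(Δz) = -14.4444 / 199.3333 = -0.072

-0.072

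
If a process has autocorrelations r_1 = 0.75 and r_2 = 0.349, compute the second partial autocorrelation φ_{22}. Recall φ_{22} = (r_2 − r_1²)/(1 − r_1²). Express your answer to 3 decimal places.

φ_{22} = (r_2 − r_1²) / (1 − r_1²)
r_1² = (0.75)² = 0.5625
Numerator = 0.349 − 0.5625 = -0.2135; denominator = 1 − 0.5625 = 0.4375
φ_{22} = -0.2135 / 0.4375 = -0.488

-0.488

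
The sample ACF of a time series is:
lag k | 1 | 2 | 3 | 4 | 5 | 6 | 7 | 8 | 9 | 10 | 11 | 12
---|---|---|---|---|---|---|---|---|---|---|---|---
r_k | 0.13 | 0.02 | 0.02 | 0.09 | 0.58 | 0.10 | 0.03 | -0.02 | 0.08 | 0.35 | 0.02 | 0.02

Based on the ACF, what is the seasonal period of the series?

5

The largest autocorrelation is r_5 = 0.58, with a weaker echo at lag 10 (0.35); the remaining lags stay at or below 0.13.
The dominant spike at lag 5 indicates a seasonal period of 5.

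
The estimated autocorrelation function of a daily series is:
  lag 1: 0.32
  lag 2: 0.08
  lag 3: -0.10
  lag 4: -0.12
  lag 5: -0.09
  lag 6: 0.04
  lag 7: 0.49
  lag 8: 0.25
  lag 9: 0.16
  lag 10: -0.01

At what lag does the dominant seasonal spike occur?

7

The largest autocorrelation is r_7 = 0.49; the remaining lags stay at or below 0.32. The elevated value at lag 1 (0.32), dropping to 0.08 at lag 2, reflects decaying short-term dependence rather than seasonality.
The dominant spike at lag 7 indicates a seasonal period of 7.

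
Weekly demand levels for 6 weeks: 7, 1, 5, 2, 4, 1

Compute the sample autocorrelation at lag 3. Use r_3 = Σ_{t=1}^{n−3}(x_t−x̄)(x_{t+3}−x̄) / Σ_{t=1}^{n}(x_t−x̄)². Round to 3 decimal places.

Mean x̄ = (7 + 1 + 5 + 2 + 4 + 1)/6 = 3.3333
Σ(x_t−x̄)(x_{t+3}−x̄) = (-4.8889) + (-1.5556) + (-3.8889) = -10.3333
Denominator Σ(x_t−x̄)² = 29.3333
r_3 = -10.3333 / 29.3333 = -0.352

-0.352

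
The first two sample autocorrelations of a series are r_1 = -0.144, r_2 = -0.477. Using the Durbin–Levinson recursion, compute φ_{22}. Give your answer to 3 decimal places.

φ_{22} = (r_2 − r_1²) / (1 − r_1²)
r_1² = (-0.144)² = 0.020736
Numerator = -0.477 − 0.0207 = -0.4977; denominator = 1 − 0.0207 = 0.9793
φ_{22} = -0.4977 / 0.9793 = -0.508

-0.508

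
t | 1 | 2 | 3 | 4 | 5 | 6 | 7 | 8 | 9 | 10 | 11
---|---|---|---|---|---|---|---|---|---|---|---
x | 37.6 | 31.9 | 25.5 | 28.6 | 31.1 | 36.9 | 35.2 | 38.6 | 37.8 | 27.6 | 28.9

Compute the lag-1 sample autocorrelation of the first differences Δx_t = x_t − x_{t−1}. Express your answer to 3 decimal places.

First differences Δx: -5.7, -6.4, 3.1, 2.5, 5.8, -1.7, 3.4, -0.8, -10.2, 1.3
Mean of differences = -0.8700
Numerator Σ(Δx_t−Δx̄)(Δx_{t+1}−Δx̄) = 10.9321
Denominator Σ(Δx_t−Δx̄)² = 236.2010
r_1(Δx) = 10.9321 / 236.2010 = 0.046

0.046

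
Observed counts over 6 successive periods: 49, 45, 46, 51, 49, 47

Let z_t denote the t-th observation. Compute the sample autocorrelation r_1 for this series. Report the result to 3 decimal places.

-0.048

Mean z̄ = (49 + 45 + 46 + 51 + 49 + 47)/6 = 47.8333
Deviations from mean: 1.1667, -2.8333, -1.8333, 3.1667, 1.1667, -0.8333
Σ(z_t−z̄)(z_{t+1}−z̄) = (-3.3056) + (5.1944) + (-5.8056) + (3.6944) + (-0.9722) = -1.1944
Denominator Σ(z_t−z̄)² = 24.8333
r_1 = -1.1944 / 24.8333 = -0.048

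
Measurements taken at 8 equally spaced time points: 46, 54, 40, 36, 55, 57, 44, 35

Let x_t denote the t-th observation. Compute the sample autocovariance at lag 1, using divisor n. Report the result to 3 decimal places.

2.779

Mean x̄ = (46 + 54 + 40 + 36 + 55 + 57 + 44 + 35)/8 = 45.8750
Deviations: 0.1250, 8.1250, -5.8750, -9.8750, 9.1250, 11.1250, -1.8750, -10.8750
Σ_{t=1}^{7}(x_t−x̄)(x_{t+1}−x̄) = 22.2344
γ_1 = 22.2344 / 8 = 2.779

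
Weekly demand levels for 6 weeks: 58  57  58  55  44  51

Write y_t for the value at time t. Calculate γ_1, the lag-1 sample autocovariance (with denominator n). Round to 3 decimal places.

Mean ȳ = (58 + 57 + 58 + 55 + 44 + 51)/6 = 53.8333
Deviations: 4.1667, 3.1667, 4.1667, 1.1667, -9.8333, -2.8333
Σ_{t=1}^{5}(y_t−ȳ)(y_{t+1}−ȳ) = 47.6389
γ_1 = 47.6389 / 6 = 7.940

7.940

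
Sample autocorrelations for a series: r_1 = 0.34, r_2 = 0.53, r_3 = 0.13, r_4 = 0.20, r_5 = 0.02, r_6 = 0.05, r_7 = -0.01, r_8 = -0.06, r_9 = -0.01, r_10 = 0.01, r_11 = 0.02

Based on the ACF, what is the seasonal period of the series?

The largest autocorrelation is r_2 = 0.53; the remaining lags stay at or below 0.34.
The dominant spike at lag 2 indicates a seasonal period of 2.

2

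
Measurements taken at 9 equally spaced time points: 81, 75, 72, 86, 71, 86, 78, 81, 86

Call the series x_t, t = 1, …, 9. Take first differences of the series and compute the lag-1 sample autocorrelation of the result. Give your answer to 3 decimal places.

-0.753

First differences Δx: -6, -3, 14, -15, 15, -8, 3, 5
Mean of differences = 0.6250
Numerator Σ(Δx_t−Δx̄)(Δx_{t+1}−Δx̄) = -592.1406
Denominator Σ(Δx_t−Δx̄)² = 785.8750
r_1(Δx) = -592.1406 / 785.8750 = -0.753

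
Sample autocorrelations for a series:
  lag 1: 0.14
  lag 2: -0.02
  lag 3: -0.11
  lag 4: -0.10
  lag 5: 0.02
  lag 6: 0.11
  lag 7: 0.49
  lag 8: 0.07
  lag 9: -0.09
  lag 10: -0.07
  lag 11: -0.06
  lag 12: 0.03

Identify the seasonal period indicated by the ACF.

7

The largest autocorrelation is r_7 = 0.49; the remaining lags stay at or below 0.14.
The dominant spike at lag 7 indicates a seasonal period of 7.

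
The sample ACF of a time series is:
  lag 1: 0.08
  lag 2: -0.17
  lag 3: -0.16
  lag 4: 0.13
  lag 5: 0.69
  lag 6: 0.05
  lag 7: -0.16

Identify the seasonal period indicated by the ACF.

5

The largest autocorrelation is r_5 = 0.69; the remaining lags stay at or below 0.13.
The dominant spike at lag 5 indicates a seasonal period of 5.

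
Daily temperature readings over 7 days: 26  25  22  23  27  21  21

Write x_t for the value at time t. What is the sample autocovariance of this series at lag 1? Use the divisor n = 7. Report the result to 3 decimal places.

Mean x̄ = (26 + 25 + 22 + 23 + 27 + 21 + 21)/7 = 23.5714
Σ_{t=1}^{6}(x_t−x̄)(x_{t+1}−x̄) = -2.0408
γ_1 = -2.0408 / 7 = -0.292

-0.292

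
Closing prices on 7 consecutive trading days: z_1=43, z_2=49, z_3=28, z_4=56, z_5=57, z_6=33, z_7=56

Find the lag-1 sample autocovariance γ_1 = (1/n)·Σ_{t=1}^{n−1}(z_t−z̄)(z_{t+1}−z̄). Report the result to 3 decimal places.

-58.000

Mean z̄ = (43 + 49 + 28 + 56 + 57 + 33 + 56)/7 = 46.0000
Σ_{t=1}^{6}(z_t−z̄)(z_{t+1}−z̄) = -406.0000
γ_1 = -406.0000 / 7 = -58.000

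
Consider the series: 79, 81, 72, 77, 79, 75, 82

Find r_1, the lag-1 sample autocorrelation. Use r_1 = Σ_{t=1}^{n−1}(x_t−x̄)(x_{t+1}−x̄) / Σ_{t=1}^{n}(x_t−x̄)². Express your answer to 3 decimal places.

Mean x̄ = (79 + 81 + 72 + 77 + 79 + 75 + 82)/7 = 77.8571
Deviations from mean: 1.1429, 3.1429, -5.8571, -0.8571, 1.1429, -2.8571, 4.1429
Σ(x_t−x̄)(x_{t+1}−x̄) = (3.5918) + (-18.4082) + (5.0204) + (-0.9796) + (-3.2653) + (-11.8367) = -25.8776
Denominator Σ(x_t−x̄)² = 72.8571
r_1 = -25.8776 / 72.8571 = -0.355

-0.355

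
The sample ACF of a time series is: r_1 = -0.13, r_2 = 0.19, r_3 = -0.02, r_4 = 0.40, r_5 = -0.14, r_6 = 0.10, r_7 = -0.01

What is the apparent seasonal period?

4

The largest autocorrelation is r_4 = 0.40; the remaining lags stay at or below 0.19.
The dominant spike at lag 4 indicates a seasonal period of 4.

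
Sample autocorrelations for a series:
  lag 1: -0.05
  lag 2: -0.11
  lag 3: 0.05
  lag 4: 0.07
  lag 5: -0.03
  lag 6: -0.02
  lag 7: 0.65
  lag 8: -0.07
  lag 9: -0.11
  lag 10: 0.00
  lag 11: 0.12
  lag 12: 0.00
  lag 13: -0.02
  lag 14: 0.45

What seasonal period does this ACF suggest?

7

The largest autocorrelation is r_7 = 0.65, with a weaker echo at lag 14 (0.45); the remaining lags stay at or below 0.12.
The dominant spike at lag 7 indicates a seasonal period of 7.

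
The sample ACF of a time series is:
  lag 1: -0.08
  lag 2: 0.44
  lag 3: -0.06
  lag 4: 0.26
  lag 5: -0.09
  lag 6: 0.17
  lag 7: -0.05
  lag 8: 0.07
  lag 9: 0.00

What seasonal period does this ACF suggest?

The largest autocorrelation is r_2 = 0.44, with weaker echoes at lags 4 (0.26) and 6 (0.17); the remaining lags stay at or below 0.07.
The dominant spike at lag 2 indicates a seasonal period of 2.

2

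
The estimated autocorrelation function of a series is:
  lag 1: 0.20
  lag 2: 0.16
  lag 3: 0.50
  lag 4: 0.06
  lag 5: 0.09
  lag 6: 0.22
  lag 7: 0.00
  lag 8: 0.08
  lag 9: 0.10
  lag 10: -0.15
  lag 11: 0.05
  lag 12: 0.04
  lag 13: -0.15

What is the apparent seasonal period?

The largest autocorrelation is r_3 = 0.50, with a weaker echo at lag 6 (0.22); the remaining lags stay at or below 0.20. The elevated value at lag 1 (0.20), dropping to 0.16 at lag 2, reflects decaying short-term dependence rather than seasonality.
The dominant spike at lag 3 indicates a seasonal period of 3.

3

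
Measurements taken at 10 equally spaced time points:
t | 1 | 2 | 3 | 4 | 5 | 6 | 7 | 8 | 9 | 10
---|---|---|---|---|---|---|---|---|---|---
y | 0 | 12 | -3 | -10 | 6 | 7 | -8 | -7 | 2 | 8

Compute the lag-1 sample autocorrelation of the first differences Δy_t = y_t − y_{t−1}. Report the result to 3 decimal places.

-0.129

First differences Δy: 12, -15, -7, 16, 1, -15, 1, 9, 6
Mean of differences = 0.8889
Numerator Σ(Δy_t−Δȳ)(Δy_{t+1}−Δȳ) = -129.9012
Denominator Σ(Δy_t−Δȳ)² = 1010.8889
r_1(Δy) = -129.9012 / 1010.8889 = -0.129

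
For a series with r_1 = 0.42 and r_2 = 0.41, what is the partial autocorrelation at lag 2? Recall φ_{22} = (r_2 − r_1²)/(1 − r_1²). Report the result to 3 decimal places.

0.284

φ_{22} = (r_2 − r_1²) / (1 − r_1²)
r_1² = (0.42)² = 0.1764
Numerator = 0.41 − 0.1764 = 0.2336; denominator = 1 − 0.1764 = 0.8236
φ_{22} = 0.2336 / 0.8236 = 0.284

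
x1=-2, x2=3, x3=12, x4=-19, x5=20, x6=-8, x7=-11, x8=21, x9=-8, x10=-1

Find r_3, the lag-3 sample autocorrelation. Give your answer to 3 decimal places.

Mean x̄ = (-2 + 3 + 12 − 19 + 20 − 8 − 11 + 21 − 8 − 1)/10 = 0.7000
Σ(x_t−x̄)(x_{t+3}−x̄) = (53.1900) + (44.3900) + (-98.3100) + (230.4900) + (391.7900) + (75.6900) + (19.8900) = 717.1300
Denominator Σ(x_t−x̄)² = 1604.1000
r_3 = 717.1300 / 1604.1000 = 0.447

0.447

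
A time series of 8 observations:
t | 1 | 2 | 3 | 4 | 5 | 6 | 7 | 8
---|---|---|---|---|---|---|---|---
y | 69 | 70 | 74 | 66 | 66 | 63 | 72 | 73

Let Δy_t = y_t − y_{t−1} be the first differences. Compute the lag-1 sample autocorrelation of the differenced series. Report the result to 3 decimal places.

-0.280

First differences Δy: 1, 4, -8, 0, -3, 9, 1
Mean of differences = 0.5714
Numerator Σ(Δy_t−Δȳ)(Δy_{t+1}−Δȳ) = -47.4694
Denominator Σ(Δy_t−Δȳ)² = 169.7143
r_1(Δy) = -47.4694 / 169.7143 = -0.280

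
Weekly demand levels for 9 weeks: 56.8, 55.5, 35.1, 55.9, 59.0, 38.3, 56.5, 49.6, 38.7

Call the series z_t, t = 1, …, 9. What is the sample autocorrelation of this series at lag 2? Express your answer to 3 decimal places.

-0.397

Mean z̄ = (56.8 + 55.5 + 35.1 + 55.9 + 59.0 + 38.3 + 56.5 + 49.6 + 38.7)/9 = 49.4889
Numerator Σ_{t=1}^{7}(z_t−z̄)(z_{t+2}−z̄) = -285.4502
Denominator Σ(z_t−z̄)² = 718.9489
r_2 = -285.4502 / 718.9489 = -0.397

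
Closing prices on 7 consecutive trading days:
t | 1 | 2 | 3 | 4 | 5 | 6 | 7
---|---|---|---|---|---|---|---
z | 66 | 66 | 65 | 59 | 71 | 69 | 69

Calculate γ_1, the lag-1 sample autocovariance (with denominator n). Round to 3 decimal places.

Mean z̄ = (66 + 66 + 65 + 59 + 71 + 69 + 69)/7 = 66.4286
Deviations: -0.4286, -0.4286, -1.4286, -7.4286, 4.5714, 2.5714, 2.5714
Σ_{t=1}^{6}(z_t−z̄)(z_{t+1}−z̄) = -4.1837
γ_1 = -4.1837 / 7 = -0.598

-0.598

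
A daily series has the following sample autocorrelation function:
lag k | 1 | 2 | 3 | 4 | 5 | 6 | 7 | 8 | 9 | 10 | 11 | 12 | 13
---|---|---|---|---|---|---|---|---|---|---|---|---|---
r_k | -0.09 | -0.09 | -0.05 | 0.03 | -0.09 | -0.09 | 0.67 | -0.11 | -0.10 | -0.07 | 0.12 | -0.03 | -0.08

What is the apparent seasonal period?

The largest autocorrelation is r_7 = 0.67; the remaining lags stay at or below 0.12.
The dominant spike at lag 7 indicates a seasonal period of 7.

7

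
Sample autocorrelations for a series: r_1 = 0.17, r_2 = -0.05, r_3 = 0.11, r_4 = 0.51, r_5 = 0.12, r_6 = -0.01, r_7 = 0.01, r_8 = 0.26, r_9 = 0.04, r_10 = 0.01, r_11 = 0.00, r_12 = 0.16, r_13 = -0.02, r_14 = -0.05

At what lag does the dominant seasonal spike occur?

The largest autocorrelation is r_4 = 0.51, with a weaker echo at lag 8 (0.26); the remaining lags stay at or below 0.17.
The dominant spike at lag 4 indicates a seasonal period of 4.

4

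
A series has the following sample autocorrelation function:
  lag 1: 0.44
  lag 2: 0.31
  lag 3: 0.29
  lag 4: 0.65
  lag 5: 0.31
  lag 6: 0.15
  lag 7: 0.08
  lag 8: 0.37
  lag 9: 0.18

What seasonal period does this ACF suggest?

The largest autocorrelation is r_4 = 0.65; the remaining lags stay at or below 0.44. The elevated value at lag 1 (0.44), dropping to 0.31 at lag 2, reflects decaying short-term dependence rather than seasonality.
The dominant spike at lag 4 indicates a seasonal period of 4.

4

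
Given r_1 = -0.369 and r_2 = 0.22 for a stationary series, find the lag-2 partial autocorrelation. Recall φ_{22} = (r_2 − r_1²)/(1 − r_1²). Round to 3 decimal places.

φ_{22} = (r_2 − r_1²) / (1 − r_1²)
r_1² = (-0.369)² = 0.136161
Numerator = 0.22 − 0.1362 = 0.0838; denominator = 1 − 0.1362 = 0.8638
φ_{22} = 0.0838 / 0.8638 = 0.097

0.097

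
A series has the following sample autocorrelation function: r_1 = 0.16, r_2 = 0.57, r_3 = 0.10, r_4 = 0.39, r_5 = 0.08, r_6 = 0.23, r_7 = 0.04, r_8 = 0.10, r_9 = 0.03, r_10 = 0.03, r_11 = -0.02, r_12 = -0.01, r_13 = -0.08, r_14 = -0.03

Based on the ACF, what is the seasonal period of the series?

The largest autocorrelation is r_2 = 0.57, with weaker echoes at lags 4 (0.39) and 6 (0.23); the remaining lags stay at or below 0.16.
The dominant spike at lag 2 indicates a seasonal period of 2.

2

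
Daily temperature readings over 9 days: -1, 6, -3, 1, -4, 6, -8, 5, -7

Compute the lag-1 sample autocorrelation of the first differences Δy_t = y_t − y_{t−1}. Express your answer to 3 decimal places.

-0.836

First differences Δy: 7, -9, 4, -5, 10, -14, 13, -12
Mean of differences = -0.7500
Numerator Σ(Δy_t−Δȳ)(Δy_{t+1}−Δȳ) = -648.3125
Denominator Σ(Δy_t−Δȳ)² = 775.5000
r_1(Δy) = -648.3125 / 775.5000 = -0.836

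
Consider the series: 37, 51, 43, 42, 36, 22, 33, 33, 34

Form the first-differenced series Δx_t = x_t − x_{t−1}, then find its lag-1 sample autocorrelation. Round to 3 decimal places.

First differences Δx: 14, -8, -1, -6, -14, 11, 0, 1
Mean of differences = -0.3750
Numerator Σ(Δx_t−Δx̄)(Δx_{t+1}−Δx̄) = -174.8906
Denominator Σ(Δx_t−Δx̄)² = 613.8750
r_1(Δx) = -174.8906 / 613.8750 = -0.285

-0.285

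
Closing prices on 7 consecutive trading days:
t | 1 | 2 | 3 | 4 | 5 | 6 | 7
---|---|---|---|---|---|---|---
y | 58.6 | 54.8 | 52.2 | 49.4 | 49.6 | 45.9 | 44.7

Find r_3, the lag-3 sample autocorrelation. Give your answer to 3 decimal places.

-0.099

Mean ȳ = (58.6 + 54.8 + 52.2 + 49.4 + 49.6 + 45.9 + 44.7)/7 = 50.7429
Σ(y_t−ȳ)(y_{t+3}−ȳ) = (-10.5510) + (-4.6367) + (-7.0567) + (8.1147) = -14.1298
Denominator Σ(y_t−ȳ)² = 143.3971
r_3 = -14.1298 / 143.3971 = -0.099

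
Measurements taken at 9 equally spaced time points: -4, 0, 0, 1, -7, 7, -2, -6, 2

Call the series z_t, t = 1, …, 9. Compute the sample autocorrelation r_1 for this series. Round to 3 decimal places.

-0.520

Mean z̄ = (-4 + 0 + 0 + 1 − 7 + 7 − 2 − 6 + 2)/9 = -1.0000
Numerator Σ_{t=1}^{8}(z_t−z̄)(z_{t+1}−z̄) = -78.0000
Denominator Σ(z_t−z̄)² = 150.0000
r_1 = -78.0000 / 150.0000 = -0.520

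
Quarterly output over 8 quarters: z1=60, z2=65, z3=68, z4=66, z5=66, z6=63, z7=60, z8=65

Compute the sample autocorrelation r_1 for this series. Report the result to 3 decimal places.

Mean z̄ = (60 + 65 + 68 + 66 + 66 + 63 + 60 + 65)/8 = 64.1250
Σ(z_t−z̄)(z_{t+1}−z̄) = (-3.6094) + (3.3906) + (7.2656) + (3.5156) + (-2.1094) + (4.6406) + (-3.6094) = 9.4844
Denominator Σ(z_t−z̄)² = 58.8750
r_1 = 9.4844 / 58.8750 = 0.161

0.161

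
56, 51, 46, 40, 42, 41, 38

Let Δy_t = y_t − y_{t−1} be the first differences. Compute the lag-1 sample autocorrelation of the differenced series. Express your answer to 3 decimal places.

0.109

First differences Δy: -5, -5, -6, 2, -1, -3
Mean of differences = -3.0000
Numerator Σ(Δy_t−Δȳ)(Δy_{t+1}−Δȳ) = 5.0000
Denominator Σ(Δy_t−Δȳ)² = 46.0000
r_1(Δy) = 5.0000 / 46.0000 = 0.109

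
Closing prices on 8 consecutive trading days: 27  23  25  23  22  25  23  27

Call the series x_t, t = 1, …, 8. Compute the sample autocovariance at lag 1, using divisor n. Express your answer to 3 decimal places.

-1.002

Mean x̄ = (27 + 23 + 25 + 23 + 22 + 25 + 23 + 27)/8 = 24.3750
Deviations: 2.6250, -1.3750, 0.6250, -1.3750, -2.3750, 0.6250, -1.3750, 2.6250
Σ_{t=1}^{7}(x_t−x̄)(x_{t+1}−x̄) = -8.0156
γ_1 = -8.0156 / 8 = -1.002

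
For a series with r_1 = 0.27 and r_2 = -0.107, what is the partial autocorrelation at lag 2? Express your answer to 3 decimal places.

-0.194

φ_{22} = (r_2 − r_1²) / (1 − r_1²)
r_1² = (0.27)² = 0.0729
Numerator = -0.107 − 0.0729 = -0.1799; denominator = 1 − 0.0729 = 0.9271
φ_{22} = -0.1799 / 0.9271 = -0.194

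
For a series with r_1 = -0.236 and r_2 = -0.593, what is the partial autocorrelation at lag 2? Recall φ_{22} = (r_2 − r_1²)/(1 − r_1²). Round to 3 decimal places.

φ_{22} = (r_2 − r_1²) / (1 − r_1²)
r_1² = (-0.236)² = 0.055696
Numerator = -0.593 − 0.0557 = -0.6487; denominator = 1 − 0.0557 = 0.9443
φ_{22} = -0.6487 / 0.9443 = -0.687

-0.687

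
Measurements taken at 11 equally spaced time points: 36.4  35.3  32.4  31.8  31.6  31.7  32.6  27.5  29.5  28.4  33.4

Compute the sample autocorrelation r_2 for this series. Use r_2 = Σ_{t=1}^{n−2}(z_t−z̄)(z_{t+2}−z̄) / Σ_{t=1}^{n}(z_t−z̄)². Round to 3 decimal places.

Mean z̄ = (36.4 + 35.3 + 32.4 + 31.8 + 31.6 + 31.7 + 32.6 + 27.5 + 29.5 + 28.4 + 33.4)/11 = 31.8727
Numerator Σ_{t=1}^{9}(z_t−z̄)(z_{t+2}−z̄) = 12.3994
Denominator Σ(z_t−z̄)² = 72.3018
r_2 = 12.3994 / 72.3018 = 0.171

0.171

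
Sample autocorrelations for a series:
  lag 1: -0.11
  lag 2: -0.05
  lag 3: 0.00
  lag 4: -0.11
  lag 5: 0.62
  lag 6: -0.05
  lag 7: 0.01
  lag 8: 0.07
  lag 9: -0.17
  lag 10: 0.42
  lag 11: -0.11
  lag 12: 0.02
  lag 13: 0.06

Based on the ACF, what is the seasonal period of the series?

5

The largest autocorrelation is r_5 = 0.62, with a weaker echo at lag 10 (0.42); the remaining lags stay at or below 0.07.
The dominant spike at lag 5 indicates a seasonal period of 5.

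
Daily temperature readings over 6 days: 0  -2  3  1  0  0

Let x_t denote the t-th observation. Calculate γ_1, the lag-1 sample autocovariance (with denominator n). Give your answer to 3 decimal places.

-0.630

Mean x̄ = (0 − 2 + 3 + 1 + 0 + 0)/6 = 0.3333
Σ_{t=1}^{5}(x_t−x̄)(x_{t+1}−x̄) = -3.7778
γ_1 = -3.7778 / 6 = -0.630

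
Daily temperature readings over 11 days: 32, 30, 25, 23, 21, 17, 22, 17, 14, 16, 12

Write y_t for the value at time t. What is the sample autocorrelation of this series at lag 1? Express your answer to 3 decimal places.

Mean ȳ = (32 + 30 + 25 + 23 + 21 + 17 + 22 + 17 + 14 + 16 + 12)/11 = 20.8182
Numerator Σ_{t=1}^{10}(y_t−ȳ)(y_{t+1}−ȳ) = 242.2397
Denominator Σ(y_t−ȳ)² = 409.6364
r_1 = 242.2397 / 409.6364 = 0.591

0.591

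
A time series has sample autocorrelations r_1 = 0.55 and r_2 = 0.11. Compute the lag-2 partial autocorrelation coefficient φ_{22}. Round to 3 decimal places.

-0.276

φ_{22} = (r_2 − r_1²) / (1 − r_1²)
r_1² = (0.55)² = 0.3025
Numerator = 0.11 − 0.3025 = -0.1925; denominator = 1 − 0.3025 = 0.6975
φ_{22} = -0.1925 / 0.6975 = -0.276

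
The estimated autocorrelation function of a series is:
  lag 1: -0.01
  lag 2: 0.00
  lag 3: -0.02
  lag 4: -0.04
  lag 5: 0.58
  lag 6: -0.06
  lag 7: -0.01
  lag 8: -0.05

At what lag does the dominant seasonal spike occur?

5

The largest autocorrelation is r_5 = 0.58; the remaining lags stay at or below 0.00.
The dominant spike at lag 5 indicates a seasonal period of 5.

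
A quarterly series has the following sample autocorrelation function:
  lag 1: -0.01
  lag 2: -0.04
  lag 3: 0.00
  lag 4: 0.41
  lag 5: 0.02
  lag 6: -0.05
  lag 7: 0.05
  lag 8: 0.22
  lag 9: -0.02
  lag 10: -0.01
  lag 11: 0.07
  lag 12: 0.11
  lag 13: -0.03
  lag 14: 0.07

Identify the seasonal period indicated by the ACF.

4

The largest autocorrelation is r_4 = 0.41, with a weaker echo at lag 8 (0.22); the remaining lags stay at or below 0.11.
The dominant spike at lag 4 indicates a seasonal period of 4.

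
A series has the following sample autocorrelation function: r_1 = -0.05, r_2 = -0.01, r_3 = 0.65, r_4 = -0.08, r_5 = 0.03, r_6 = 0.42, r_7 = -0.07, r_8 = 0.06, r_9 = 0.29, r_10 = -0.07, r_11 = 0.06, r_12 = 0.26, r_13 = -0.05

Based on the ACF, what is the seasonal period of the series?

The largest autocorrelation is r_3 = 0.65, with weaker echoes at lags 6 (0.42), 9 (0.29) and 12 (0.26); the remaining lags stay at or below 0.06.
The dominant spike at lag 3 indicates a seasonal period of 3.

3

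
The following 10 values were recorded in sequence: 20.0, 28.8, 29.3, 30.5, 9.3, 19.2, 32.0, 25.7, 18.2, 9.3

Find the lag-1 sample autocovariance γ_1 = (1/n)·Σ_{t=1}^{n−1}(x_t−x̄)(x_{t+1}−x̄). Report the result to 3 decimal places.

Mean x̄ = (20.0 + 28.8 + 29.3 + 30.5 + 9.3 + 19.2 + 32.0 + 25.7 + 18.2 + 9.3)/10 = 22.2300
Σ_{t=1}^{9}(x_t−x̄)(x_{t+1}−x̄) = 64.9371
γ_1 = 64.9371 / 10 = 6.494

6.494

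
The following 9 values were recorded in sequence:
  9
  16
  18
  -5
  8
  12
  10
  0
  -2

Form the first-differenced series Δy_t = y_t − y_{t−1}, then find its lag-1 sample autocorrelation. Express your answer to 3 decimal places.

-0.315

First differences Δy: 7, 2, -23, 13, 4, -2, -10, -2
Mean of differences = -1.3750
Numerator Σ(Δy_t−Δȳ)(Δy_{t+1}−Δȳ) = -270.8906
Denominator Σ(Δy_t−Δȳ)² = 859.8750
r_1(Δy) = -270.8906 / 859.8750 = -0.315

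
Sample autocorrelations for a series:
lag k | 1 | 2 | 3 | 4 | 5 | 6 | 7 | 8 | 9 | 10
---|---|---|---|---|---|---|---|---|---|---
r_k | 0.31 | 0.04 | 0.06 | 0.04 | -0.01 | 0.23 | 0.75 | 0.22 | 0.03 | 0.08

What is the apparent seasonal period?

7

The largest autocorrelation is r_7 = 0.75; the remaining lags stay at or below 0.31. The elevated value at lag 1 (0.31), dropping to 0.04 at lag 2, reflects decaying short-term dependence rather than seasonality.
The dominant spike at lag 7 indicates a seasonal period of 7.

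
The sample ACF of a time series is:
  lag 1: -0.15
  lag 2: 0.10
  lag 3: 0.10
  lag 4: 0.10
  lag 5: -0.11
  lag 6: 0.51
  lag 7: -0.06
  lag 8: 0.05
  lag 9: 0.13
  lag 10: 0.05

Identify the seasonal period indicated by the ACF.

The largest autocorrelation is r_6 = 0.51; the remaining lags stay at or below 0.13.
The dominant spike at lag 6 indicates a seasonal period of 6.

6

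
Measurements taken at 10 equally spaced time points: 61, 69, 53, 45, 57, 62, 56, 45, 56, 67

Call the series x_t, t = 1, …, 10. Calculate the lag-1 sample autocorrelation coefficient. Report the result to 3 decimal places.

Mean x̄ = (61 + 69 + 53 + 45 + 57 + 62 + 56 + 45 + 56 + 67)/10 = 57.1000
Numerator Σ_{t=1}^{9}(x_t−x̄)(x_{t+1}−x̄) = 58.2900
Denominator Σ(x_t−x̄)² = 590.9000
r_1 = 58.2900 / 590.9000 = 0.099

0.099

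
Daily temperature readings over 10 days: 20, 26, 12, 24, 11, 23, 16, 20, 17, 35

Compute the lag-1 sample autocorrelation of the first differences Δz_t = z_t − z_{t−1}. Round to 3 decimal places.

-0.687

First differences Δz: 6, -14, 12, -13, 12, -7, 4, -3, 18
Mean of differences = 1.6667
Numerator Σ(Δz_t−Δz̄)(Δz_{t+1}−Δz̄) = -729.7778
Denominator Σ(Δz_t−Δz̄)² = 1062.0000
r_1(Δz) = -729.7778 / 1062.0000 = -0.687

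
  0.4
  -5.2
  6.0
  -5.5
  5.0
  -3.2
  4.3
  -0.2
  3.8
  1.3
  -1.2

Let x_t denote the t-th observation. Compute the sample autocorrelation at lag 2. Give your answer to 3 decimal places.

Mean x̄ = (0.4 − 5.2 + 6.0 − 5.5 + 5.0 − 3.2 + 4.3 − 0.2 + 3.8 + 1.3 − 1.2)/11 = 0.5000
Numerator Σ_{t=1}^{9}(x_t−x̄)(x_{t+2}−x̄) = 106.6600
Denominator Σ(x_t−x̄)² = 162.0400
r_2 = 106.6600 / 162.0400 = 0.658

0.658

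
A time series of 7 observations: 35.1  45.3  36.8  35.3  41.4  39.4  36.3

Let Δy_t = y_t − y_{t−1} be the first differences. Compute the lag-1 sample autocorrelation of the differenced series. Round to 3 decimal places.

First differences Δy: 10.2, -8.5, -1.5, 6.1, -2.0, -3.1
Mean of differences = 0.2000
Numerator Σ(Δy_t−Δȳ)(Δy_{t+1}−Δȳ) = -87.9600
Denominator Σ(Δy_t−Δȳ)² = 229.1200
r_1(Δy) = -87.9600 / 229.1200 = -0.384

-0.384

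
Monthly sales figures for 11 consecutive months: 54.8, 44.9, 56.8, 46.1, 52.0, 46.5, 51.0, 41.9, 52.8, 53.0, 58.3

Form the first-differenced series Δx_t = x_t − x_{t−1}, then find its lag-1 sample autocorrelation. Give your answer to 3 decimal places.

First differences Δx: -9.9, 11.9, -10.7, 5.9, -5.5, 4.5, -9.1, 10.9, 0.2, 5.3
Mean of differences = 0.3500
Numerator Σ(Δx_t−Δx̄)(Δx_{t+1}−Δx̄) = -505.3275
Denominator Σ(Δx_t−Δx̄)² = 667.9450
r_1(Δx) = -505.3275 / 667.9450 = -0.757

-0.757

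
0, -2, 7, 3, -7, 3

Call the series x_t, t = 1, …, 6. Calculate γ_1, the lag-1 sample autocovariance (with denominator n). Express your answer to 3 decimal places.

-6.019

Mean x̄ = (0 − 2 + 7 + 3 − 7 + 3)/6 = 0.6667
Σ_{t=1}^{5}(x_t−x̄)(x_{t+1}−x̄) = -36.1111
γ_1 = -36.1111 / 6 = -6.019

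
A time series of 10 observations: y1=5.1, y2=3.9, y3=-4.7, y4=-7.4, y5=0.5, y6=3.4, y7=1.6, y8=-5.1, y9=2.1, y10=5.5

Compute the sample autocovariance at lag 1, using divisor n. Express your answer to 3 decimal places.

3.501

Mean ȳ = (5.1 + 3.9 − 4.7 − 7.4 + 0.5 + 3.4 + 1.6 − 5.1 + 2.1 + 5.5)/10 = 0.4900
Σ_{t=1}^{9}(y_t−ȳ)(y_{t+1}−ȳ) = 35.0129
γ_1 = 35.0129 / 10 = 3.501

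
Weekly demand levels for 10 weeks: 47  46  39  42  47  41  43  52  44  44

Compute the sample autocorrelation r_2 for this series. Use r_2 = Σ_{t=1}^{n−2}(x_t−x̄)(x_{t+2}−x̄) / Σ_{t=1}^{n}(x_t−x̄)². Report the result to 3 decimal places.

-0.453

Mean x̄ = (47 + 46 + 39 + 42 + 47 + 41 + 43 + 52 + 44 + 44)/10 = 44.5000
Numerator Σ_{t=1}^{8}(x_t−x̄)(x_{t+2}−x̄) = -55.5000
Denominator Σ(x_t−x̄)² = 122.5000
r_2 = -55.5000 / 122.5000 = -0.453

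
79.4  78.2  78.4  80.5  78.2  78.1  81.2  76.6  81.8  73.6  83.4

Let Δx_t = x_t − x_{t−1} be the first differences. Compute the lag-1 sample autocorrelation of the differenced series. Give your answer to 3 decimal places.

First differences Δx: -1.2, 0.2, 2.1, -2.3, -0.1, 3.1, -4.6, 5.2, -8.2, 9.8
Mean of differences = 0.4000
Numerator Σ(Δx_t−Δx̄)(Δx_{t+1}−Δx̄) = -164.2300
Denominator Σ(Δx_t−Δx̄)² = 230.6800
r_1(Δx) = -164.2300 / 230.6800 = -0.712

-0.712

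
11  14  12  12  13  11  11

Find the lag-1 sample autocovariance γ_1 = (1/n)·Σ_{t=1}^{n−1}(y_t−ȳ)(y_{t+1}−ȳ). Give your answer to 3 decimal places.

Mean ȳ = (11 + 14 + 12 + 12 + 13 + 11 + 11)/7 = 12.0000
Deviations: -1.0000, 2.0000, 0.0000, 0.0000, 1.0000, -1.0000, -1.0000
Σ_{t=1}^{6}(y_t−ȳ)(y_{t+1}−ȳ) = -2.0000
γ_1 = -2.0000 / 7 = -0.286

-0.286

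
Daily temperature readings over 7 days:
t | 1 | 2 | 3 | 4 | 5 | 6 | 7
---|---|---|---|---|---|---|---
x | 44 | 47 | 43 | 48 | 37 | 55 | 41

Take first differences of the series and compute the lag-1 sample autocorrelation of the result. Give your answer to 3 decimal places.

-0.773

First differences Δx: 3, -4, 5, -11, 18, -14
Mean of differences = -0.5000
Numerator Σ(Δx_t−Δx̄)(Δx_{t+1}−Δx̄) = -533.2500
Denominator Σ(Δx_t−Δx̄)² = 689.5000
r_1(Δx) = -533.2500 / 689.5000 = -0.773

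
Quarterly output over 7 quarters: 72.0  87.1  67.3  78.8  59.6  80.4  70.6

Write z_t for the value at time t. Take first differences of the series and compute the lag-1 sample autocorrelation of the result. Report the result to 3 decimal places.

-0.820

First differences Δz: 15.1, -19.8, 11.5, -19.2, 20.8, -9.8
Mean of differences = -0.2333
Numerator Σ(Δz_t−Δz̄)(Δz_{t+1}−Δz̄) = -1352.2978
Denominator Σ(Δz_t−Δz̄)² = 1649.2933
r_1(Δz) = -1352.2978 / 1649.2933 = -0.820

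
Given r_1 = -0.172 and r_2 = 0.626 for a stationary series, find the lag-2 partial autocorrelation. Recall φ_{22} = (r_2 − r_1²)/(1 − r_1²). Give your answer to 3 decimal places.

0.615

φ_{22} = (r_2 − r_1²) / (1 − r_1²)
r_1² = (-0.172)² = 0.029584
Numerator = 0.626 − 0.0296 = 0.5964; denominator = 1 − 0.0296 = 0.9704
φ_{22} = 0.5964 / 0.9704 = 0.615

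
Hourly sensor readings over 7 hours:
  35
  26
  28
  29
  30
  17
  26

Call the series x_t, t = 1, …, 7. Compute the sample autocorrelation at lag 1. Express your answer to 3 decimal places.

Mean x̄ = (35 + 26 + 28 + 29 + 30 + 17 + 26)/7 = 27.2857
Numerator Σ_{t=1}^{6}(x_t−x̄)(x_{t+1}−x̄) = -19.6531
Denominator Σ(x_t−x̄)² = 179.4286
r_1 = -19.6531 / 179.4286 = -0.110

-0.110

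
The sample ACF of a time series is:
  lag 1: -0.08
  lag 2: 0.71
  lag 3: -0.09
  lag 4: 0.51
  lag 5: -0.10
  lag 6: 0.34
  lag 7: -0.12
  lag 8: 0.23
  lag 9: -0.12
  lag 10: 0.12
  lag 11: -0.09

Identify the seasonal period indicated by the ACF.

2

The largest autocorrelation is r_2 = 0.71, with weaker echoes at lags 4 (0.51), 6 (0.34) and 8 (0.23); the remaining lags stay at or below 0.12.
The dominant spike at lag 2 indicates a seasonal period of 2.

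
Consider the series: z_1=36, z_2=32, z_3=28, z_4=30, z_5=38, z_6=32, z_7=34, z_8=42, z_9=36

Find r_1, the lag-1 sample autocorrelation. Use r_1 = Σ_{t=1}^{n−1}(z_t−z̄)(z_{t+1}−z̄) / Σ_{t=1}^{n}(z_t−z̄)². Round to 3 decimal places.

Mean z̄ = (36 + 32 + 28 + 30 + 38 + 32 + 34 + 42 + 36)/9 = 34.2222
Numerator Σ_{t=1}^{8}(z_t−z̄)(z_{t+1}−z̄) = 24.3951
Denominator Σ(z_t−z̄)² = 147.5556
r_1 = 24.3951 / 147.5556 = 0.165

0.165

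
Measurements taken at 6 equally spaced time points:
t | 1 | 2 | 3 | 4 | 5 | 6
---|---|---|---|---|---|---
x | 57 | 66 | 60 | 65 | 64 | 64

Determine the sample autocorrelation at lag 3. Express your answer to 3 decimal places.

Mean x̄ = (57 + 66 + 60 + 65 + 64 + 64)/6 = 62.6667
Deviations from mean: -5.6667, 3.3333, -2.6667, 2.3333, 1.3333, 1.3333
Σ(x_t−x̄)(x_{t+3}−x̄) = (-13.2222) + (4.4444) + (-3.5556) = -12.3333
Denominator Σ(x_t−x̄)² = 59.3333
r_3 = -12.3333 / 59.3333 = -0.208

-0.208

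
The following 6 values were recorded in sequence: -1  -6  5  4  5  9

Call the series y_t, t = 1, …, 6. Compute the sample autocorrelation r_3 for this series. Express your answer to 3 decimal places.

Mean ȳ = (-1 − 6 + 5 + 4 + 5 + 9)/6 = 2.6667
Σ(y_t−ȳ)(y_{t+3}−ȳ) = (-4.8889) + (-20.2222) + (14.7778) = -10.3333
Denominator Σ(y_t−ȳ)² = 141.3333
r_3 = -10.3333 / 141.3333 = -0.073

-0.073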